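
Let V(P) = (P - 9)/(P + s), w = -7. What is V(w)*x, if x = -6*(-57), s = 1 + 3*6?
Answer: -456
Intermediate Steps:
s = 19 (s = 1 + 18 = 19)
V(P) = (-9 + P)/(19 + P) (V(P) = (P - 9)/(P + 19) = (-9 + P)/(19 + P))
x = 342
V(w)*x = ((-9 - 7)/(19 - 7))*342 = (-16/12)*342 = ((1/12)*(-16))*342 = -4/3*342 = -456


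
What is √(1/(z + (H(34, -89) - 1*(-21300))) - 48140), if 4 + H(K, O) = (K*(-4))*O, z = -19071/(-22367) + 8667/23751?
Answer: I*√187122037574528465451110253130/1971557401990 ≈ 219.41*I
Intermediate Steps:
z = 71867790/59026513 (z = -19071*(-1/22367) + 8667*(1/23751) = 19071/22367 + 963/2639 = 71867790/59026513 ≈ 1.2176)
H(K, O) = -4 - 4*K*O (H(K, O) = -4 + (K*(-4))*O = -4 + (-4*K)*O = -4 - 4*K*O)
√(1/(z + (H(34, -89) - 1*(-21300))) - 48140) = √(1/(71867790/59026513 + ((-4 - 4*34*(-89)) - 1*(-21300))) - 48140) = √(1/(71867790/59026513 + ((-4 + 12104) + 21300)) - 48140) = √(1/(71867790/59026513 + (12100 + 21300)) - 48140) = √(1/(71867790/59026513 + 33400) - 48140) = √(1/(1971557401990/59026513) - 48140) = √(59026513/1971557401990 - 48140) = √(-94910773272772087/1971557401990) = I*√187122037574528465451110253130/1971557401990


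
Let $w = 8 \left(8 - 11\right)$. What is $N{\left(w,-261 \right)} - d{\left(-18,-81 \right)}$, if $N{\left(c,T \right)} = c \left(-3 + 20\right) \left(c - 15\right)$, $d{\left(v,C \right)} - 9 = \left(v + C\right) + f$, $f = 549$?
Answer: $15453$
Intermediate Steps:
$w = -24$ ($w = 8 \left(-3\right) = -24$)
$d{\left(v,C \right)} = 558 + C + v$ ($d{\left(v,C \right)} = 9 + \left(\left(v + C\right) + 549\right) = 9 + \left(\left(C + v\right) + 549\right) = 9 + \left(549 + C + v\right) = 558 + C + v$)
$N{\left(c,T \right)} = c \left(-255 + 17 c\right)$ ($N{\left(c,T \right)} = c 17 \left(-15 + c\right) = c \left(-255 + 17 c\right)$)
$N{\left(w,-261 \right)} - d{\left(-18,-81 \right)} = 17 \left(-24\right) \left(-15 - 24\right) - \left(558 - 81 - 18\right) = 17 \left(-24\right) \left(-39\right) - 459 = 15912 - 459 = 15453$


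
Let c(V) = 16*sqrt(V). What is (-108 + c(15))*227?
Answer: -24516 + 3632*sqrt(15) ≈ -10449.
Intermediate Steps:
(-108 + c(15))*227 = (-108 + 16*sqrt(15))*227 = -24516 + 3632*sqrt(15)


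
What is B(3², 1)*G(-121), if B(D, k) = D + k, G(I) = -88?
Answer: -880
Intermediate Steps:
B(3², 1)*G(-121) = (3² + 1)*(-88) = (9 + 1)*(-88) = 10*(-88) = -880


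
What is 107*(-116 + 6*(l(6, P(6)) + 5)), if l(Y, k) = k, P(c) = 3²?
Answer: -3424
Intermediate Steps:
P(c) = 9
107*(-116 + 6*(l(6, P(6)) + 5)) = 107*(-116 + 6*(9 + 5)) = 107*(-116 + 6*14) = 107*(-116 + 84) = 107*(-32) = -3424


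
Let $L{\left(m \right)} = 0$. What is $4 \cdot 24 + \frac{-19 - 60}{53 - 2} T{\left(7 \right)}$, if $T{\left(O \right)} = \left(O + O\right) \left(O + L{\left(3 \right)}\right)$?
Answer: $- \frac{2846}{51} \approx -55.804$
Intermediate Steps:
$T{\left(O \right)} = 2 O^{2}$ ($T{\left(O \right)} = \left(O + O\right) \left(O + 0\right) = 2 O O = 2 O^{2}$)
$4 \cdot 24 + \frac{-19 - 60}{53 - 2} T{\left(7 \right)} = 4 \cdot 24 + \frac{-19 - 60}{53 - 2} \cdot 2 \cdot 7^{2} = 96 + - \frac{79}{51} \cdot 2 \cdot 49 = 96 + \left(-79\right) \frac{1}{51} \cdot 98 = 96 - \frac{7742}{51} = - \frac{2846}{51}$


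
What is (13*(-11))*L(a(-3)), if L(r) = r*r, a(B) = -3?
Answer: -1287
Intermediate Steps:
L(r) = r²
(13*(-11))*L(a(-3)) = (13*(-11))*(-3)² = -143*9 = -1287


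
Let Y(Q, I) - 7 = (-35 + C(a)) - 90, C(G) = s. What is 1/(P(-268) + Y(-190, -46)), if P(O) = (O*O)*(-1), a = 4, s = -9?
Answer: -1/71951 ≈ -1.3898e-5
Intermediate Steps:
P(O) = -O**2 (P(O) = O**2*(-1) = -O**2)
C(G) = -9
Y(Q, I) = -127 (Y(Q, I) = 7 + ((-35 - 9) - 90) = 7 + (-44 - 90) = 7 - 134 = -127)
1/(P(-268) + Y(-190, -46)) = 1/(-1*(-268)**2 - 127) = 1/(-1*71824 - 127) = 1/(-71824 - 127) = 1/(-71951) = -1/71951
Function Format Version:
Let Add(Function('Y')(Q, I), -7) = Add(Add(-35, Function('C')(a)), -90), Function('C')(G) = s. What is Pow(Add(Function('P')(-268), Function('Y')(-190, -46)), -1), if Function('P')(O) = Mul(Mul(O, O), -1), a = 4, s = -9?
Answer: Rational(-1, 71951) ≈ -1.3898e-5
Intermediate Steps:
Function('P')(O) = Mul(-1, Pow(O, 2)) (Function('P')(O) = Mul(Pow(O, 2), -1) = Mul(-1, Pow(O, 2)))
Function('C')(G) = -9
Function('Y')(Q, I) = -127 (Function('Y')(Q, I) = Add(7, Add(Add(-35, -9), -90)) = Add(7, Add(-44, -90)) = Add(7, -134) = -127)
Pow(Add(Function('P')(-268), Function('Y')(-190, -46)), -1) = Pow(Add(Mul(-1, Pow(-268, 2)), -127), -1) = Pow(Add(Mul(-1, 71824), -127), -1) = Pow(Add(-71824, -127), -1) = Pow(-71951, -1) = Rational(-1, 71951)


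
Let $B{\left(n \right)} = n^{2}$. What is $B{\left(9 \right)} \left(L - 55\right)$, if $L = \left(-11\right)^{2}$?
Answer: $5346$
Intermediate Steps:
$L = 121$
$B{\left(9 \right)} \left(L - 55\right) = 9^{2} \left(121 - 55\right) = 81 \cdot 66 = 5346$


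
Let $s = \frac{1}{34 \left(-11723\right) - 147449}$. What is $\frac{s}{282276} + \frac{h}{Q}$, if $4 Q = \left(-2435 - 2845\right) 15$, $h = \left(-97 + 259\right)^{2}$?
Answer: $- \frac{56180912269937}{42386147802900} \approx -1.3255$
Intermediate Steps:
$h = 26244$ ($h = 162^{2} = 26244$)
$s = - \frac{1}{546031}$ ($s = \frac{1}{-398582 - 147449} = \frac{1}{-546031} = - \frac{1}{546031} \approx -1.8314 \cdot 10^{-6}$)
$Q = -19800$ ($Q = \frac{\left(-2435 - 2845\right) 15}{4} = \frac{\left(-5280\right) 15}{4} = \frac{1}{4} \left(-79200\right) = -19800$)
$\frac{s}{282276} + \frac{h}{Q} = - \frac{1}{546031 \cdot 282276} + \frac{26244}{-19800} = \left(- \frac{1}{546031}\right) \frac{1}{282276} + 26244 \left(- \frac{1}{19800}\right) = - \frac{1}{154131446556} - \frac{729}{550} = - \frac{56180912269937}{42386147802900}$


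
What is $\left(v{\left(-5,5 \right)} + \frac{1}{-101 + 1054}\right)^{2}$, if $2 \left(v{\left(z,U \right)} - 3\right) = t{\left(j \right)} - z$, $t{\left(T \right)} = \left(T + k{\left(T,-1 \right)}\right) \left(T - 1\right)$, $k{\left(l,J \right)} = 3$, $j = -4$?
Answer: $\frac{58140625}{908209} \approx 64.017$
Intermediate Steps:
$t{\left(T \right)} = \left(-1 + T\right) \left(3 + T\right)$ ($t{\left(T \right)} = \left(T + 3\right) \left(T - 1\right) = \left(3 + T\right) \left(-1 + T\right) = \left(-1 + T\right) \left(3 + T\right)$)
$v{\left(z,U \right)} = \frac{11}{2} - \frac{z}{2}$ ($v{\left(z,U \right)} = 3 + \frac{\left(-3 + \left(-4\right)^{2} + 2 \left(-4\right)\right) - z}{2} = 3 + \frac{\left(-3 + 16 - 8\right) - z}{2} = 3 + \frac{5 - z}{2} = 3 - \left(- \frac{5}{2} + \frac{z}{2}\right) = \frac{11}{2} - \frac{z}{2}$)
$\left(v{\left(-5,5 \right)} + \frac{1}{-101 + 1054}\right)^{2} = \left(\left(\frac{11}{2} - - \frac{5}{2}\right) + \frac{1}{-101 + 1054}\right)^{2} = \left(\left(\frac{11}{2} + \frac{5}{2}\right) + \frac{1}{953}\right)^{2} = \left(8 + \frac{1}{953}\right)^{2} = \left(\frac{7625}{953}\right)^{2} = \frac{58140625}{908209}$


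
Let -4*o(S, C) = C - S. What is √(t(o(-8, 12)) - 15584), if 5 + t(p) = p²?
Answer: 2*I*√3891 ≈ 124.76*I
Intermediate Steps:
o(S, C) = -C/4 + S/4 (o(S, C) = -(C - S)/4 = -C/4 + S/4)
t(p) = -5 + p²
√(t(o(-8, 12)) - 15584) = √((-5 + (-¼*12 + (¼)*(-8))²) - 15584) = √((-5 + (-3 - 2)²) - 15584) = √((-5 + (-5)²) - 15584) = √((-5 + 25) - 15584) = √(20 - 15584) = √(-15564) = 2*I*√3891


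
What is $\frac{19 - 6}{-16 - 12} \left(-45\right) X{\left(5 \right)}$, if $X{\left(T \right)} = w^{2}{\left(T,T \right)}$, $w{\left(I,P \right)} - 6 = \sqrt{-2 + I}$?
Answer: $\frac{22815}{28} + \frac{1755 \sqrt{3}}{7} \approx 1249.1$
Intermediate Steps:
$w{\left(I,P \right)} = 6 + \sqrt{-2 + I}$
$X{\left(T \right)} = \left(6 + \sqrt{-2 + T}\right)^{2}$
$\frac{19 - 6}{-16 - 12} \left(-45\right) X{\left(5 \right)} = \frac{19 - 6}{-16 - 12} \left(-45\right) \left(6 + \sqrt{-2 + 5}\right)^{2} = \frac{13}{-28} \left(-45\right) \left(6 + \sqrt{3}\right)^{2} = 13 \left(- \frac{1}{28}\right) \left(-45\right) \left(6 + \sqrt{3}\right)^{2} = \left(- \frac{13}{28}\right) \left(-45\right) \left(6 + \sqrt{3}\right)^{2} = \frac{585 \left(6 + \sqrt{3}\right)^{2}}{28}$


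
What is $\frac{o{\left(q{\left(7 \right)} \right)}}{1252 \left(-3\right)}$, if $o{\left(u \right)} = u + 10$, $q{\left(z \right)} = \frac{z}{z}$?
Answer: $- \frac{11}{3756} \approx -0.0029286$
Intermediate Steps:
$q{\left(z \right)} = 1$
$o{\left(u \right)} = 10 + u$
$\frac{o{\left(q{\left(7 \right)} \right)}}{1252 \left(-3\right)} = \frac{10 + 1}{1252 \left(-3\right)} = \frac{11}{-3756} = 11 \left(- \frac{1}{3756}\right) = - \frac{11}{3756}$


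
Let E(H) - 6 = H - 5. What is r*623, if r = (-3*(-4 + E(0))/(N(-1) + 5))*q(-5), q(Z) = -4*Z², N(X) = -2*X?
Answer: -80100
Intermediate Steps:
E(H) = 1 + H (E(H) = 6 + (H - 5) = 6 + (-5 + H) = 1 + H)
r = -900/7 (r = (-3*(-4 + (1 + 0))/(-2*(-1) + 5))*(-4*(-5)²) = (-3*(-4 + 1)/(2 + 5))*(-4*25) = -(-9)/7*(-100) = -3*(-3/7)*(-100) = (9/7)*(-100) = -900/7 ≈ -128.57)
r*623 = -900/7*623 = -80100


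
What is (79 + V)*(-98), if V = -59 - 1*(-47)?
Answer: -6566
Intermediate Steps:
V = -12 (V = -59 + 47 = -12)
(79 + V)*(-98) = (79 - 12)*(-98) = 67*(-98) = -6566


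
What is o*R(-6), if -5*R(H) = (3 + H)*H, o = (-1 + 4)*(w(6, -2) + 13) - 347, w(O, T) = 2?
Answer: 5436/5 ≈ 1087.2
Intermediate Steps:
o = -302 (o = (-1 + 4)*(2 + 13) - 347 = 3*15 - 347 = 45 - 347 = -302)
R(H) = -H*(3 + H)/5 (R(H) = -(3 + H)*H/5 = -H*(3 + H)/5)
o*R(-6) = -(-302)*(-6)*(3 - 6)/5 = -(-302)*(-6)*(-3)/5 = -302*(-18/5) = 5436/5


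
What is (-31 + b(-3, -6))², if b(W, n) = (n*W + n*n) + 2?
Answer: 625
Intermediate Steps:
b(W, n) = 2 + n² + W*n (b(W, n) = (W*n + n²) + 2 = (n² + W*n) + 2 = 2 + n² + W*n)
(-31 + b(-3, -6))² = (-31 + (2 + (-6)² - 3*(-6)))² = (-31 + (2 + 36 + 18))² = (-31 + 56)² = 25² = 625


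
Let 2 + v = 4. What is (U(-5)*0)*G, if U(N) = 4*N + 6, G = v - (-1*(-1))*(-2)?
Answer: 0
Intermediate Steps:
v = 2 (v = -2 + 4 = 2)
G = 4 (G = 2 - (-1*(-1))*(-2) = 2 - (-2) = 2 - 1*(-2) = 2 + 2 = 4)
U(N) = 6 + 4*N
(U(-5)*0)*G = ((6 + 4*(-5))*0)*4 = ((6 - 20)*0)*4 = -14*0*4 = 0*4 = 0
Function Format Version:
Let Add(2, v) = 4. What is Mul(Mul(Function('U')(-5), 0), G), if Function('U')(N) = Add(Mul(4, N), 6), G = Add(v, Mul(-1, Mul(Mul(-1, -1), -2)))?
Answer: 0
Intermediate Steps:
v = 2 (v = Add(-2, 4) = 2)
G = 4 (G = Add(2, Mul(-1, Mul(Mul(-1, -1), -2))) = Add(2, Mul(-1, Mul(1, -2))) = Add(2, Mul(-1, -2)) = Add(2, 2) = 4)
Function('U')(N) = Add(6, Mul(4, N))
Mul(Mul(Function('U')(-5), 0), G) = Mul(Mul(Add(6, Mul(4, -5)), 0), 4) = Mul(Mul(Add(6, -20), 0), 4) = Mul(Mul(-14, 0), 4) = Mul(0, 4) = 0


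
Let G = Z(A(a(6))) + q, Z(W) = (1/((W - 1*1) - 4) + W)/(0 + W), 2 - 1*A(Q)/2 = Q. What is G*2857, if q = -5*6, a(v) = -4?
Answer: -6956795/84 ≈ -82819.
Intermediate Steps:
A(Q) = 4 - 2*Q
q = -30
Z(W) = (W + 1/(-5 + W))/W (Z(W) = (1/((W - 1) - 4) + W)/W = (1/((-1 + W) - 4) + W)/W = (1/(-5 + W) + W)/W = (W + 1/(-5 + W))/W)
G = -2435/84 (G = (1 + (4 - 2*(-4))² - 5*(4 - 2*(-4)))/((4 - 2*(-4))*(-5 + (4 - 2*(-4)))) - 30 = (1 + (4 + 8)² - 5*(4 + 8))/((4 + 8)*(-5 + (4 + 8))) - 30 = (1 + 12² - 5*12)/(12*(-5 + 12)) - 30 = (1/12)*(1 + 144 - 60)/7 - 30 = (1/12)*(⅐)*85 - 30 = 85/84 - 30 = -2435/84 ≈ -28.988)
G*2857 = -2435/84*2857 = -6956795/84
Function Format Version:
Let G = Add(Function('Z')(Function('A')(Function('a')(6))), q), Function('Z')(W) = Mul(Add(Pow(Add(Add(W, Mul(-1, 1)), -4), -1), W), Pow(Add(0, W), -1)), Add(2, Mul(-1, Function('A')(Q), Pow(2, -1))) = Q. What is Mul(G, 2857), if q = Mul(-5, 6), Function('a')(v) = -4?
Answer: Rational(-6956795, 84) ≈ -82819.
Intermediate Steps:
Function('A')(Q) = Add(4, Mul(-2, Q))
q = -30
Function('Z')(W) = Mul(Pow(W, -1), Add(W, Pow(Add(-5, W), -1))) (Function('Z')(W) = Mul(Add(Pow(Add(Add(W, -1), -4), -1), W), Pow(W, -1)) = Mul(Add(Pow(Add(Add(-1, W), -4), -1), W), Pow(W, -1)) = Mul(Add(Pow(Add(-5, W), -1), W), Pow(W, -1)) = Mul(Add(W, Pow(Add(-5, W), -1)), Pow(W, -1)) = Mul(Pow(W, -1), Add(W, Pow(Add(-5, W), -1))))
G = Rational(-2435, 84) (G = Add(Mul(Pow(Add(4, Mul(-2, -4)), -1), Pow(Add(-5, Add(4, Mul(-2, -4))), -1), Add(1, Pow(Add(4, Mul(-2, -4)), 2), Mul(-5, Add(4, Mul(-2, -4))))), -30) = Add(Mul(Pow(Add(4, 8), -1), Pow(Add(-5, Add(4, 8)), -1), Add(1, Pow(Add(4, 8), 2), Mul(-5, Add(4, 8)))), -30) = Add(Mul(Pow(12, -1), Pow(Add(-5, 12), -1), Add(1, Pow(12, 2), Mul(-5, 12))), -30) = Add(Mul(Rational(1, 12), Pow(7, -1), Add(1, 144, -60)), -30) = Add(Mul(Rational(1, 12), Rational(1, 7), 85), -30) = Add(Rational(85, 84), -30) = Rational(-2435, 84) ≈ -28.988)
Mul(G, 2857) = Mul(Rational(-2435, 84), 2857) = Rational(-6956795, 84)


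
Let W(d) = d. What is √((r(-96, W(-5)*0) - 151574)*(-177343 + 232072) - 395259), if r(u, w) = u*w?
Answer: I*√8295888705 ≈ 91082.0*I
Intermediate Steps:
√((r(-96, W(-5)*0) - 151574)*(-177343 + 232072) - 395259) = √((-(-480)*0 - 151574)*(-177343 + 232072) - 395259) = √((-96*0 - 151574)*54729 - 395259) = √((0 - 151574)*54729 - 395259) = √(-151574*54729 - 395259) = √(-8295493446 - 395259) = √(-8295888705) = I*√8295888705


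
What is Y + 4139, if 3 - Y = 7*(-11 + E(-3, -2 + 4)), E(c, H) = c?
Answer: 4240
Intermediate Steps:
Y = 101 (Y = 3 - 7*(-11 - 3) = 3 - 7*(-14) = 3 - 1*(-98) = 3 + 98 = 101)
Y + 4139 = 101 + 4139 = 4240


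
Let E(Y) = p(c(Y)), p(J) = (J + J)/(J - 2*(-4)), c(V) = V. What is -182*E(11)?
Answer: -4004/19 ≈ -210.74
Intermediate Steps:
p(J) = 2*J/(8 + J) (p(J) = (2*J)/(J + 8) = (2*J)/(8 + J) = 2*J/(8 + J))
E(Y) = 2*Y/(8 + Y)
-182*E(11) = -364*11/(8 + 11) = -364*11/19 = -182*22/19 = -4004/19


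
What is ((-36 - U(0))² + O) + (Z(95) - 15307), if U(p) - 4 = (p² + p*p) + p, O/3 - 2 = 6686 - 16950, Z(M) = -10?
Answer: -44503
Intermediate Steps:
O = -30786 (O = 6 + 3*(6686 - 16950) = 6 + 3*(-10264) = 6 - 30792 = -30786)
U(p) = 4 + p + 2*p² (U(p) = 4 + ((p² + p*p) + p) = 4 + ((p² + p²) + p) = 4 + (2*p² + p) = 4 + (p + 2*p²) = 4 + p + 2*p²)
((-36 - U(0))² + O) + (Z(95) - 15307) = ((-36 - (4 + 0 + 2*0²))² - 30786) + (-10 - 15307) = ((-36 - (4 + 0 + 2*0))² - 30786) - 15317 = ((-36 - (4 + 0 + 0))² - 30786) - 15317 = ((-36 - 1*4)² - 30786) - 15317 = ((-36 - 4)² - 30786) - 15317 = ((-40)² - 30786) - 15317 = (1600 - 30786) - 15317 = -29186 - 15317 = -44503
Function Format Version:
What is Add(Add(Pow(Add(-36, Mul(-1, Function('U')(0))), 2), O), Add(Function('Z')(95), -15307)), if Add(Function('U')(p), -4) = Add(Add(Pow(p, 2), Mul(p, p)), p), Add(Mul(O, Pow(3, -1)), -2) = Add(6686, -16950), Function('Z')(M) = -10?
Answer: -44503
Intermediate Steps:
O = -30786 (O = Add(6, Mul(3, Add(6686, -16950))) = Add(6, Mul(3, -10264)) = Add(6, -30792) = -30786)
Function('U')(p) = Add(4, p, Mul(2, Pow(p, 2))) (Function('U')(p) = Add(4, Add(Add(Pow(p, 2), Mul(p, p)), p)) = Add(4, Add(Add(Pow(p, 2), Pow(p, 2)), p)) = Add(4, Add(Mul(2, Pow(p, 2)), p)) = Add(4, Add(p, Mul(2, Pow(p, 2)))) = Add(4, p, Mul(2, Pow(p, 2))))
Add(Add(Pow(Add(-36, Mul(-1, Function('U')(0))), 2), O), Add(Function('Z')(95), -15307)) = Add(Add(Pow(Add(-36, Mul(-1, Add(4, 0, Mul(2, Pow(0, 2))))), 2), -30786), Add(-10, -15307)) = Add(Add(Pow(Add(-36, Mul(-1, Add(4, 0, Mul(2, 0)))), 2), -30786), -15317) = Add(Add(Pow(Add(-36, Mul(-1, Add(4, 0, 0))), 2), -30786), -15317) = Add(Add(Pow(Add(-36, Mul(-1, 4)), 2), -30786), -15317) = Add(Add(Pow(Add(-36, -4), 2), -30786), -15317) = Add(Add(Pow(-40, 2), -30786), -15317) = Add(Add(1600, -30786), -15317) = Add(-29186, -15317) = -44503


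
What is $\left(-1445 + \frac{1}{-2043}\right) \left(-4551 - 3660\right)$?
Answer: $\frac{8079996232}{681} \approx 1.1865 \cdot 10^{7}$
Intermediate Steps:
$\left(-1445 + \frac{1}{-2043}\right) \left(-4551 - 3660\right) = \left(-1445 - \frac{1}{2043}\right) \left(-8211\right) = \left(- \frac{2952136}{2043}\right) \left(-8211\right) = \frac{8079996232}{681}$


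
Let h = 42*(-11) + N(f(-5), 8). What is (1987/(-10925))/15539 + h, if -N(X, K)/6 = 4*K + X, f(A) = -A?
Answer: -116118287287/169763575 ≈ -684.00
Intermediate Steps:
N(X, K) = -24*K - 6*X (N(X, K) = -6*(4*K + X) = -6*(X + 4*K) = -24*K - 6*X)
h = -684 (h = 42*(-11) + (-24*8 - (-6)*(-5)) = -462 + (-192 - 6*5) = -462 + (-192 - 30) = -462 - 222 = -684)
(1987/(-10925))/15539 + h = (1987/(-10925))/15539 - 684 = (1987*(-1/10925))*(1/15539) - 684 = -1987/10925*1/15539 - 684 = -1987/169763575 - 684 = -116118287287/169763575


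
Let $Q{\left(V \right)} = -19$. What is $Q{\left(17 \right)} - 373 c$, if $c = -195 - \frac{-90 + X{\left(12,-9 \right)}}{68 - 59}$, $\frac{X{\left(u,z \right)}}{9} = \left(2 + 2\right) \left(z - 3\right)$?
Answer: $51082$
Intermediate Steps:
$X{\left(u,z \right)} = -108 + 36 z$ ($X{\left(u,z \right)} = 9 \left(2 + 2\right) \left(z - 3\right) = 9 \cdot 4 \left(-3 + z\right) = 9 \left(-12 + 4 z\right) = -108 + 36 z$)
$c = -137$ ($c = -195 - \frac{-90 + \left(-108 + 36 \left(-9\right)\right)}{68 - 59} = -195 - \frac{-90 - 432}{9} = -195 - \left(-90 - 432\right) \frac{1}{9} = -195 - \left(-522\right) \frac{1}{9} = -195 - -58 = -195 + 58 = -137$)
$Q{\left(17 \right)} - 373 c = -19 - -51101 = -19 + 51101 = 51082$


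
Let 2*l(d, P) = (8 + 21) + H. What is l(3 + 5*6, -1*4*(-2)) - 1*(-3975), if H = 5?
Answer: 3992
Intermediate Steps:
l(d, P) = 17 (l(d, P) = ((8 + 21) + 5)/2 = (29 + 5)/2 = (½)*34 = 17)
l(3 + 5*6, -1*4*(-2)) - 1*(-3975) = 17 - 1*(-3975) = 17 + 3975 = 3992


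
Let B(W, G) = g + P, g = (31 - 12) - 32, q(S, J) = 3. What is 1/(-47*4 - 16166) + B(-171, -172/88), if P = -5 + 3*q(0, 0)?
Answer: -147187/16354 ≈ -9.0001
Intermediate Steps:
P = 4 (P = -5 + 3*3 = -5 + 9 = 4)
g = -13 (g = 19 - 32 = -13)
B(W, G) = -9 (B(W, G) = -13 + 4 = -9)
1/(-47*4 - 16166) + B(-171, -172/88) = 1/(-47*4 - 16166) - 9 = 1/(-188 - 16166) - 9 = 1/(-16354) - 9 = -1/16354 - 9 = -147187/16354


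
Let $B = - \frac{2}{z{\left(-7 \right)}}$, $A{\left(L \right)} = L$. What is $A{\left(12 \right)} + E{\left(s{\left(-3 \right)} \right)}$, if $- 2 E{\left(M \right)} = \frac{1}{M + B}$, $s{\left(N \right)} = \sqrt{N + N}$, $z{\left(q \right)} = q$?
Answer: $\frac{3569}{298} + \frac{49 i \sqrt{6}}{596} \approx 11.977 + 0.20138 i$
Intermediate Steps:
$s{\left(N \right)} = \sqrt{2} \sqrt{N}$ ($s{\left(N \right)} = \sqrt{2 N} = \sqrt{2} \sqrt{N}$)
$B = \frac{2}{7}$ ($B = - \frac{2}{-7} = \left(-2\right) \left(- \frac{1}{7}\right) = \frac{2}{7} \approx 0.28571$)
$E{\left(M \right)} = - \frac{1}{2 \left(\frac{2}{7} + M\right)}$ ($E{\left(M \right)} = - \frac{1}{2 \left(M + \frac{2}{7}\right)} = - \frac{1}{2 \left(\frac{2}{7} + M\right)}$)
$A{\left(12 \right)} + E{\left(s{\left(-3 \right)} \right)} = 12 - \frac{7}{4 + 14 \sqrt{2} \sqrt{-3}} = 12 - \frac{7}{4 + 14 \sqrt{2} i \sqrt{3}} = 12 - \frac{7}{4 + 14 i \sqrt{6}}$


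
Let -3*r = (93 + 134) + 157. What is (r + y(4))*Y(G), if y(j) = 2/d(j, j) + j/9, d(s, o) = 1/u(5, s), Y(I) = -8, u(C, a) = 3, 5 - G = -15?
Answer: 8752/9 ≈ 972.44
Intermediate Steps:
G = 20 (G = 5 - 1*(-15) = 5 + 15 = 20)
d(s, o) = ⅓ (d(s, o) = 1/3 = ⅓)
r = -128 (r = -((93 + 134) + 157)/3 = -(227 + 157)/3 = -⅓*384 = -128)
y(j) = 6 + j/9 (y(j) = 2/(⅓) + j/9 = 2*3 + j*(⅑) = 6 + j/9)
(r + y(4))*Y(G) = (-128 + (6 + (⅑)*4))*(-8) = (-128 + (6 + 4/9))*(-8) = (-128 + 58/9)*(-8) = -1094/9*(-8) = 8752/9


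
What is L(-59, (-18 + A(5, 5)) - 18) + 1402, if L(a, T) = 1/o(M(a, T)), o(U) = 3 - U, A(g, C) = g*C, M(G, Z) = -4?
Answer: 9815/7 ≈ 1402.1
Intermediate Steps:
A(g, C) = C*g
L(a, T) = ⅐ (L(a, T) = 1/(3 - 1*(-4)) = 1/(3 + 4) = 1/7 = ⅐)
L(-59, (-18 + A(5, 5)) - 18) + 1402 = ⅐ + 1402 = 9815/7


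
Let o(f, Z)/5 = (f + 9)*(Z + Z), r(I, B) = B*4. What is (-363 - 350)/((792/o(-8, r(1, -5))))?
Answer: 17825/99 ≈ 180.05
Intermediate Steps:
r(I, B) = 4*B
o(f, Z) = 10*Z*(9 + f) (o(f, Z) = 5*((f + 9)*(Z + Z)) = 5*((9 + f)*(2*Z)) = 5*(2*Z*(9 + f)) = 10*Z*(9 + f))
(-363 - 350)/((792/o(-8, r(1, -5)))) = (-363 - 350)/((792/((10*(4*(-5))*(9 - 8))))) = -713/(792/((10*(-20)*1))) = -713/(792/(-200)) = -713/(792*(-1/200)) = -713/(-99/25) = -713*(-25/99) = 17825/99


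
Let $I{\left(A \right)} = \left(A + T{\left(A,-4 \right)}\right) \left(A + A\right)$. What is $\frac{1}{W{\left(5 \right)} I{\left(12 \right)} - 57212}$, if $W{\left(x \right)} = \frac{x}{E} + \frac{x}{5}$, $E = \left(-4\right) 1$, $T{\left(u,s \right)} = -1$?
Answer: $- \frac{1}{57278} \approx -1.7459 \cdot 10^{-5}$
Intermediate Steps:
$E = -4$
$I{\left(A \right)} = 2 A \left(-1 + A\right)$ ($I{\left(A \right)} = \left(A - 1\right) \left(A + A\right) = \left(-1 + A\right) 2 A = 2 A \left(-1 + A\right)$)
$W{\left(x \right)} = - \frac{x}{20}$ ($W{\left(x \right)} = \frac{x}{-4} + \frac{x}{5} = x \left(- \frac{1}{4}\right) + x \frac{1}{5} = - \frac{x}{4} + \frac{x}{5} = - \frac{x}{20}$)
$\frac{1}{W{\left(5 \right)} I{\left(12 \right)} - 57212} = \frac{1}{\left(- \frac{1}{20}\right) 5 \cdot 2 \cdot 12 \left(-1 + 12\right) - 57212} = \frac{1}{- \frac{2 \cdot 12 \cdot 11}{4} - 57212} = \frac{1}{\left(- \frac{1}{4}\right) 264 - 57212} = \frac{1}{-66 - 57212} = \frac{1}{-57278} = - \frac{1}{57278}$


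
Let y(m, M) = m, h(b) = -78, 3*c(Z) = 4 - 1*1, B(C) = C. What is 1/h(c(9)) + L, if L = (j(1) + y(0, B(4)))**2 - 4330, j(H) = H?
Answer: -337663/78 ≈ -4329.0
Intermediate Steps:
c(Z) = 1 (c(Z) = (4 - 1*1)/3 = (4 - 1)/3 = (1/3)*3 = 1)
L = -4329 (L = (1 + 0)**2 - 4330 = 1**2 - 4330 = 1 - 4330 = -4329)
1/h(c(9)) + L = 1/(-78) - 4329 = -1/78 - 4329 = -337663/78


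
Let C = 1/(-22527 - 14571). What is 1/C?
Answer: -37098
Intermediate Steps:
C = -1/37098 (C = 1/(-37098) = -1/37098 ≈ -2.6956e-5)
1/C = 1/(-1/37098) = -37098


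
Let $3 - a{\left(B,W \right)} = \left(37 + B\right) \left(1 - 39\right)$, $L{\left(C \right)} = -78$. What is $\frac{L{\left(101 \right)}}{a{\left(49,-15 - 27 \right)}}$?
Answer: $- \frac{78}{3271} \approx -0.023846$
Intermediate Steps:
$a{\left(B,W \right)} = 1409 + 38 B$ ($a{\left(B,W \right)} = 3 - \left(37 + B\right) \left(1 - 39\right) = 3 - \left(37 + B\right) \left(-38\right) = 3 - \left(-1406 - 38 B\right) = 3 + \left(1406 + 38 B\right) = 1409 + 38 B$)
$\frac{L{\left(101 \right)}}{a{\left(49,-15 - 27 \right)}} = - \frac{78}{1409 + 38 \cdot 49} = - \frac{78}{1409 + 1862} = - \frac{78}{3271}$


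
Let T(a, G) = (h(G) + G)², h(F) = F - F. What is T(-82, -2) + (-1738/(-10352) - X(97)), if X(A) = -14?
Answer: 94037/5176 ≈ 18.168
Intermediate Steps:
h(F) = 0
T(a, G) = G² (T(a, G) = (0 + G)² = G²)
T(-82, -2) + (-1738/(-10352) - X(97)) = (-2)² + (-1738/(-10352) - 1*(-14)) = 4 + (-1738*(-1/10352) + 14) = 4 + (869/5176 + 14) = 4 + 73333/5176 = 94037/5176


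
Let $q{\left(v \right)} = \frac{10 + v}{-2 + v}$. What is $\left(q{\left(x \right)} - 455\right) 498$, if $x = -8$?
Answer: $- \frac{1133448}{5} \approx -2.2669 \cdot 10^{5}$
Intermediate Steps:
$q{\left(v \right)} = \frac{10 + v}{-2 + v}$
$\left(q{\left(x \right)} - 455\right) 498 = \left(\frac{10 - 8}{-2 - 8} - 455\right) 498 = \left(\frac{1}{-10} \cdot 2 - 455\right) 498 = \left(\left(- \frac{1}{10}\right) 2 - 455\right) 498 = \left(- \frac{1}{5} - 455\right) 498 = \left(- \frac{2276}{5}\right) 498 = - \frac{1133448}{5}$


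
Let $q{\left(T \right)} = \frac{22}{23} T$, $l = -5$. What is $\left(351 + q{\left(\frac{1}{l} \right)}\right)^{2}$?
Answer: $\frac{1627557649}{13225} \approx 1.2307 \cdot 10^{5}$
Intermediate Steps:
$q{\left(T \right)} = \frac{22 T}{23}$ ($q{\left(T \right)} = 22 \cdot \frac{1}{23} T = \frac{22 T}{23}$)
$\left(351 + q{\left(\frac{1}{l} \right)}\right)^{2} = \left(351 + \frac{22}{23 \left(-5\right)}\right)^{2} = \left(351 + \frac{22}{23} \left(- \frac{1}{5}\right)\right)^{2} = \left(351 - \frac{22}{115}\right)^{2} = \left(\frac{40343}{115}\right)^{2} = \frac{1627557649}{13225}$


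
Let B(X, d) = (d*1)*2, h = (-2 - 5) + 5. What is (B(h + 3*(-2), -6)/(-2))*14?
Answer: 84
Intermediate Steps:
h = -2 (h = -7 + 5 = -2)
B(X, d) = 2*d (B(X, d) = d*2 = 2*d)
(B(h + 3*(-2), -6)/(-2))*14 = ((2*(-6))/(-2))*14 = -12*(-1/2)*14 = 6*14 = 84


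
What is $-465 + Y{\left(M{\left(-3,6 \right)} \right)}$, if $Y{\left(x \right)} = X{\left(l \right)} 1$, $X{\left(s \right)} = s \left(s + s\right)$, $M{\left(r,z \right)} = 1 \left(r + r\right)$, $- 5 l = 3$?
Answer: $- \frac{11607}{25} \approx -464.28$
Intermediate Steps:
$l = - \frac{3}{5}$ ($l = \left(- \frac{1}{5}\right) 3 = - \frac{3}{5} \approx -0.6$)
$M{\left(r,z \right)} = 2 r$ ($M{\left(r,z \right)} = 1 \cdot 2 r = 2 r$)
$X{\left(s \right)} = 2 s^{2}$ ($X{\left(s \right)} = s 2 s = 2 s^{2}$)
$Y{\left(x \right)} = \frac{18}{25}$ ($Y{\left(x \right)} = 2 \left(- \frac{3}{5}\right)^{2} \cdot 1 = 2 \cdot \frac{9}{25} \cdot 1 = \frac{18}{25} \cdot 1 = \frac{18}{25}$)
$-465 + Y{\left(M{\left(-3,6 \right)} \right)} = -465 + \frac{18}{25} = - \frac{11607}{25}$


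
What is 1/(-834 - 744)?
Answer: -1/1578 ≈ -0.00063371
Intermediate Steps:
1/(-834 - 744) = 1/(-1578) = -1/1578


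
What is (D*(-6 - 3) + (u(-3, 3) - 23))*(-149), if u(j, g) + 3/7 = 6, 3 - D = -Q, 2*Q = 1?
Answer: 102065/14 ≈ 7290.4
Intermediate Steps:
Q = ½ (Q = (½)*1 = ½ ≈ 0.50000)
D = 7/2 (D = 3 - (-1)/2 = 3 - 1*(-½) = 3 + ½ = 7/2 ≈ 3.5000)
u(j, g) = 39/7 (u(j, g) = -3/7 + 6 = 39/7)
(D*(-6 - 3) + (u(-3, 3) - 23))*(-149) = (7*(-6 - 3)/2 + (39/7 - 23))*(-149) = ((7/2)*(-9) - 122/7)*(-149) = (-63/2 - 122/7)*(-149) = -685/14*(-149) = 102065/14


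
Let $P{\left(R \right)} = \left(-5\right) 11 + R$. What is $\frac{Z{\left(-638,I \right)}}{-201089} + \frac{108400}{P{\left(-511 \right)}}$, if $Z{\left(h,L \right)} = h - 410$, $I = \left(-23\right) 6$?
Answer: $- \frac{10898727216}{56908187} \approx -191.51$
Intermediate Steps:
$I = -138$
$Z{\left(h,L \right)} = -410 + h$
$P{\left(R \right)} = -55 + R$
$\frac{Z{\left(-638,I \right)}}{-201089} + \frac{108400}{P{\left(-511 \right)}} = \frac{-410 - 638}{-201089} + \frac{108400}{-55 - 511} = \left(-1048\right) \left(- \frac{1}{201089}\right) + \frac{108400}{-566} = \frac{1048}{201089} + 108400 \left(- \frac{1}{566}\right) = \frac{1048}{201089} - \frac{54200}{283} = - \frac{10898727216}{56908187}$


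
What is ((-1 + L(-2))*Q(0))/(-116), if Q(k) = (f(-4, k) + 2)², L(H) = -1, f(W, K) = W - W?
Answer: 2/29 ≈ 0.068966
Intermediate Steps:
f(W, K) = 0
Q(k) = 4 (Q(k) = (0 + 2)² = 2² = 4)
((-1 + L(-2))*Q(0))/(-116) = ((-1 - 1)*4)/(-116) = -2*4*(-1/116) = -8*(-1/116) = 2/29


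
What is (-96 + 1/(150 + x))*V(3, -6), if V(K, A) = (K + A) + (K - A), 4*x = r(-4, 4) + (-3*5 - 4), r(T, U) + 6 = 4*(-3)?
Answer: -324264/563 ≈ -575.96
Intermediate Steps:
r(T, U) = -18 (r(T, U) = -6 + 4*(-3) = -6 - 12 = -18)
x = -37/4 (x = (-18 + (-3*5 - 4))/4 = (-18 + (-15 - 4))/4 = (-18 - 19)/4 = (1/4)*(-37) = -37/4 ≈ -9.2500)
V(K, A) = 2*K (V(K, A) = (A + K) + (K - A) = 2*K)
(-96 + 1/(150 + x))*V(3, -6) = (-96 + 1/(150 - 37/4))*(2*3) = (-96 + 1/(563/4))*6 = (-96 + 4/563)*6 = -54044/563*6 = -324264/563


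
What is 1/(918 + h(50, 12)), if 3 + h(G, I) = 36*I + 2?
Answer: 1/1349 ≈ 0.00074129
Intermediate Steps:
h(G, I) = -1 + 36*I (h(G, I) = -3 + (36*I + 2) = -3 + (2 + 36*I) = -1 + 36*I)
1/(918 + h(50, 12)) = 1/(918 + (-1 + 36*12)) = 1/(918 + (-1 + 432)) = 1/(918 + 431) = 1/1349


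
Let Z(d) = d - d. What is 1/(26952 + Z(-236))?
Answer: 1/26952 ≈ 3.7103e-5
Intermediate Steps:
Z(d) = 0
1/(26952 + Z(-236)) = 1/(26952 + 0) = 1/26952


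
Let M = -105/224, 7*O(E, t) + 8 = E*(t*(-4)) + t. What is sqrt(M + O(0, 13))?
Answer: sqrt(770)/56 ≈ 0.49552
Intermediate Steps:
O(E, t) = -8/7 + t/7 - 4*E*t/7 (O(E, t) = -8/7 + (E*(t*(-4)) + t)/7 = -8/7 + (E*(-4*t) + t)/7 = -8/7 + (-4*E*t + t)/7 = -8/7 + (t - 4*E*t)/7 = -8/7 + (t/7 - 4*E*t/7) = -8/7 + t/7 - 4*E*t/7)
M = -15/32 (M = -105*1/224 = -15/32 ≈ -0.46875)
sqrt(M + O(0, 13)) = sqrt(-15/32 + (-8/7 + (1/7)*13 - 4/7*0*13)) = sqrt(-15/32 + (-8/7 + 13/7 + 0)) = sqrt(-15/32 + 5/7) = sqrt(55/224) = sqrt(770)/56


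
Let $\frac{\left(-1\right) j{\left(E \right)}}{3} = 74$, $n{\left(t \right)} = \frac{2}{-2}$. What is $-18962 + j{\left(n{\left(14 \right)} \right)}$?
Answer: $-19184$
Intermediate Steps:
$n{\left(t \right)} = -1$ ($n{\left(t \right)} = 2 \left(- \frac{1}{2}\right) = -1$)
$j{\left(E \right)} = -222$ ($j{\left(E \right)} = \left(-3\right) 74 = -222$)
$-18962 + j{\left(n{\left(14 \right)} \right)} = -18962 - 222 = -19184$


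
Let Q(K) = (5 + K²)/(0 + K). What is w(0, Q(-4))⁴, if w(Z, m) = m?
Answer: 194481/256 ≈ 759.69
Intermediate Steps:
Q(K) = (5 + K²)/K
w(0, Q(-4))⁴ = (-4 + 5/(-4))⁴ = (-4 + 5*(-¼))⁴ = (-4 - 5/4)⁴ = (-21/4)⁴ = 194481/256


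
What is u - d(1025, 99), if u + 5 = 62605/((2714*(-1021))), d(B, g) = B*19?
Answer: -53979025725/2770994 ≈ -19480.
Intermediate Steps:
d(B, g) = 19*B
u = -13917575/2770994 (u = -5 + 62605/((2714*(-1021))) = -5 + 62605/(-2770994) = -5 + 62605*(-1/2770994) = -5 - 62605/2770994 = -13917575/2770994 ≈ -5.0226)
u - d(1025, 99) = -13917575/2770994 - 19*1025 = -13917575/2770994 - 1*19475 = -13917575/2770994 - 19475 = -53979025725/2770994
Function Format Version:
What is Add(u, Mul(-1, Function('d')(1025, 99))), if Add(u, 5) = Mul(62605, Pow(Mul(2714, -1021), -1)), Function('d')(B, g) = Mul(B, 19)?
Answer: Rational(-53979025725, 2770994) ≈ -19480.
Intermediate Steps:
Function('d')(B, g) = Mul(19, B)
u = Rational(-13917575, 2770994) (u = Add(-5, Mul(62605, Pow(Mul(2714, -1021), -1))) = Add(-5, Mul(62605, Pow(-2770994, -1))) = Add(-5, Mul(62605, Rational(-1, 2770994))) = Add(-5, Rational(-62605, 2770994)) = Rational(-13917575, 2770994) ≈ -5.0226)
Add(u, Mul(-1, Function('d')(1025, 99))) = Add(Rational(-13917575, 2770994), Mul(-1, Mul(19, 1025))) = Add(Rational(-13917575, 2770994), Mul(-1, 19475)) = Add(Rational(-13917575, 2770994), -19475) = Rational(-53979025725, 2770994)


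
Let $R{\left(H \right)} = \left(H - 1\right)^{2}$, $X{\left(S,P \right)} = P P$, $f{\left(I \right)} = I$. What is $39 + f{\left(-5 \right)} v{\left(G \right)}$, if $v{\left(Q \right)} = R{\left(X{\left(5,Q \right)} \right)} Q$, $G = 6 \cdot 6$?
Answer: $-301864461$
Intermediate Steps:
$G = 36$
$X{\left(S,P \right)} = P^{2}$
$R{\left(H \right)} = \left(-1 + H\right)^{2}$
$v{\left(Q \right)} = Q \left(-1 + Q^{2}\right)^{2}$ ($v{\left(Q \right)} = \left(-1 + Q^{2}\right)^{2} Q = Q \left(-1 + Q^{2}\right)^{2}$)
$39 + f{\left(-5 \right)} v{\left(G \right)} = 39 - 5 \cdot 36 \left(-1 + 36^{2}\right)^{2} = 39 - 5 \cdot 36 \left(-1 + 1296\right)^{2} = 39 - 5 \cdot 36 \cdot 1295^{2} = 39 - 5 \cdot 36 \cdot 1677025 = 39 - 301864500 = -301864461$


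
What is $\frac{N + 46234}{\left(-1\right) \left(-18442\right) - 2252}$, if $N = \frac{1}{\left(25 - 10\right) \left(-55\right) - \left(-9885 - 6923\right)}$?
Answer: $\frac{738958023}{258764770} \approx 2.8557$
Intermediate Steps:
$N = \frac{1}{15983}$ ($N = \frac{1}{15 \left(-55\right) - \left(-9885 - 6923\right)} = \frac{1}{-825 - -16808} = \frac{1}{-825 + 16808} = \frac{1}{15983} \approx 6.2566 \cdot 10^{-5}$)
$\frac{N + 46234}{\left(-1\right) \left(-18442\right) - 2252} = \frac{\frac{1}{15983} + 46234}{\left(-1\right) \left(-18442\right) - 2252} = \frac{738958023}{15983 \left(18442 + \left(-23989 + 21737\right)\right)} = \frac{738958023}{15983 \left(18442 - 2252\right)} = \frac{738958023}{15983 \cdot 16190} = \frac{738958023}{15983} \cdot \frac{1}{16190} = \frac{738958023}{258764770}$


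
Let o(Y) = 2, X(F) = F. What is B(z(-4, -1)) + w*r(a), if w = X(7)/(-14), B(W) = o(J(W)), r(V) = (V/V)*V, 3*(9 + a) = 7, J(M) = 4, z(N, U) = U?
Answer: 16/3 ≈ 5.3333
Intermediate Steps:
a = -20/3 (a = -9 + (⅓)*7 = -9 + 7/3 = -20/3 ≈ -6.6667)
r(V) = V (r(V) = 1*V = V)
B(W) = 2
w = -½ (w = 7/(-14) = 7*(-1/14) = -½ ≈ -0.50000)
B(z(-4, -1)) + w*r(a) = 2 - ½*(-20/3) = 2 + 10/3 = 16/3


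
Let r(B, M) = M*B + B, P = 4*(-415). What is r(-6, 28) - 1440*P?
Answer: 2390226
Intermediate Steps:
P = -1660
r(B, M) = B + B*M (r(B, M) = B*M + B = B + B*M)
r(-6, 28) - 1440*P = -6*(1 + 28) - 1440*(-1660) = -6*29 + 2390400 = -174 + 2390400 = 2390226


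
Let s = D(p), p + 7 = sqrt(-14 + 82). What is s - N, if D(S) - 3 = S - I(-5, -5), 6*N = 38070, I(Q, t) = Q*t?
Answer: -6374 + 2*sqrt(17) ≈ -6365.8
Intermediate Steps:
N = 6345 (N = (1/6)*38070 = 6345)
p = -7 + 2*sqrt(17) (p = -7 + sqrt(-14 + 82) = -7 + sqrt(68) = -7 + 2*sqrt(17) ≈ 1.2462)
D(S) = -22 + S (D(S) = 3 + (S - (-5)*(-5)) = 3 + (S - 1*25) = 3 + (S - 25) = 3 + (-25 + S) = -22 + S)
s = -29 + 2*sqrt(17) (s = -22 + (-7 + 2*sqrt(17)) = -29 + 2*sqrt(17) ≈ -20.754)
s - N = (-29 + 2*sqrt(17)) - 1*6345 = (-29 + 2*sqrt(17)) - 6345 = -6374 + 2*sqrt(17)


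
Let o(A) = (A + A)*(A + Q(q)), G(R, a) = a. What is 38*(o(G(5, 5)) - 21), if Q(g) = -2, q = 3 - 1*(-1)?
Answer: 342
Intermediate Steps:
q = 4 (q = 3 + 1 = 4)
o(A) = 2*A*(-2 + A) (o(A) = (A + A)*(A - 2) = (2*A)*(-2 + A) = 2*A*(-2 + A))
38*(o(G(5, 5)) - 21) = 38*(2*5*(-2 + 5) - 21) = 38*(2*5*3 - 21) = 38*(30 - 21) = 38*9 = 342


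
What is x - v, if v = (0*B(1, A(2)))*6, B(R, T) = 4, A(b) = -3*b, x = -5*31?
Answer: -155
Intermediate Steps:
x = -155
v = 0 (v = (0*4)*6 = 0*6 = 0)
x - v = -155 - 1*0 = -155 + 0 = -155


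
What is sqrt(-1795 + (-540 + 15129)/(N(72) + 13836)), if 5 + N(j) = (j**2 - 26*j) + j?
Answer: 8*I*sqrt(8307941785)/17215 ≈ 42.357*I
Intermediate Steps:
N(j) = -5 + j**2 - 25*j (N(j) = -5 + ((j**2 - 26*j) + j) = -5 + (j**2 - 25*j) = -5 + j**2 - 25*j)
sqrt(-1795 + (-540 + 15129)/(N(72) + 13836)) = sqrt(-1795 + (-540 + 15129)/((-5 + 72**2 - 25*72) + 13836)) = sqrt(-1795 + 14589/((-5 + 5184 - 1800) + 13836)) = sqrt(-1795 + 14589/(3379 + 13836)) = sqrt(-1795 + 14589/17215) = sqrt(-30886336/17215) = 8*I*sqrt(8307941785)/17215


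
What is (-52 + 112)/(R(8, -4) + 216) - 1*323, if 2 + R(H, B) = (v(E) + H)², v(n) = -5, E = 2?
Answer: -71969/223 ≈ -322.73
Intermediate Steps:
R(H, B) = -2 + (-5 + H)²
(-52 + 112)/(R(8, -4) + 216) - 1*323 = (-52 + 112)/((-2 + (-5 + 8)²) + 216) - 1*323 = 60/((-2 + 3²) + 216) - 323 = 60/((-2 + 9) + 216) - 323 = 60/(7 + 216) - 323 = 60/223 - 323 = -71969/223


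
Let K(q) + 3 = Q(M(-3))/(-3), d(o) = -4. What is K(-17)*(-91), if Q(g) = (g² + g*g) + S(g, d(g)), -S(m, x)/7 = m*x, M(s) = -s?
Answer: 3367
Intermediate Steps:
S(m, x) = -7*m*x
Q(g) = 2*g² + 28*g (Q(g) = (g² + g*g) - 7*g*(-4) = (g² + g²) + 28*g = 2*g² + 28*g)
K(q) = -37 (K(q) = -3 + (2*(-1*(-3))*(14 - 1*(-3)))/(-3) = -3 + (2*3*(14 + 3))*(-⅓) = -3 + (2*3*17)*(-⅓) = -3 + 102*(-⅓) = -3 - 34 = -37)
K(-17)*(-91) = -37*(-91) = 3367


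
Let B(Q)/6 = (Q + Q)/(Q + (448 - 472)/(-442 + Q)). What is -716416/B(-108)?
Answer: -443103296/7425 ≈ -59677.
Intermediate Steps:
B(Q) = 12*Q/(Q - 24/(-442 + Q)) (B(Q) = 6*((Q + Q)/(Q + (448 - 472)/(-442 + Q))) = 6*((2*Q)/(Q - 24/(-442 + Q))) = 6*(2*Q/(Q - 24/(-442 + Q))) = 12*Q/(Q - 24/(-442 + Q)))
-716416/B(-108) = -716416*(-(-24 + (-108)**2 - 442*(-108))/(1296*(-442 - 108))) = -716416/(12*(-108)*(-550)/(-24 + 11664 + 47736)) = -716416/(12*(-108)*(-550)/59376) = -716416/(12*(-108)*(1/59376)*(-550)) = -716416/14850/1237 = -716416*1237/14850 = -443103296/7425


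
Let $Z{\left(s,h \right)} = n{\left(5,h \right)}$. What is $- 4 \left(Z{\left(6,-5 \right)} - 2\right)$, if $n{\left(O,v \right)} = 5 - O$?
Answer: $8$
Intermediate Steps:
$Z{\left(s,h \right)} = 0$ ($Z{\left(s,h \right)} = 5 - 5 = 0$)
$- 4 \left(Z{\left(6,-5 \right)} - 2\right) = - 4 \left(0 - 2\right) = \left(-4\right) \left(-2\right) = 8$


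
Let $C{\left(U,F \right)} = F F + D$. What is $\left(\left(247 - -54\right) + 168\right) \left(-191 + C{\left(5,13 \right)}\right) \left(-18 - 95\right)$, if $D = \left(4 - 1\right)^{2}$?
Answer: $688961$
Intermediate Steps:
$D = 9$ ($D = 3^{2} = 9$)
$C{\left(U,F \right)} = 9 + F^{2}$ ($C{\left(U,F \right)} = F F + 9 = F^{2} + 9 = 9 + F^{2}$)
$\left(\left(247 - -54\right) + 168\right) \left(-191 + C{\left(5,13 \right)}\right) \left(-18 - 95\right) = \left(\left(247 - -54\right) + 168\right) \left(-191 + \left(9 + 13^{2}\right)\right) \left(-18 - 95\right) = \left(\left(247 + 54\right) + 168\right) \left(-191 + \left(9 + 169\right)\right) \left(-113\right) = \left(301 + 168\right) \left(-191 + 178\right) \left(-113\right) = 469 \left(\left(-13\right) \left(-113\right)\right) = 469 \cdot 1469 = 688961$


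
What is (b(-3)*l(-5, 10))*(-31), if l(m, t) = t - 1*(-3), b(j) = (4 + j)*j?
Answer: 1209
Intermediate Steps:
b(j) = j*(4 + j)
l(m, t) = 3 + t (l(m, t) = t + 3 = 3 + t)
(b(-3)*l(-5, 10))*(-31) = ((-3*(4 - 3))*(3 + 10))*(-31) = (-3*1*13)*(-31) = -3*13*(-31) = -39*(-31) = 1209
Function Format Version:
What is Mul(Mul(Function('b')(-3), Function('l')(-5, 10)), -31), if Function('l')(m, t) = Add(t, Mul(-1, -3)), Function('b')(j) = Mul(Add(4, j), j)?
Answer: 1209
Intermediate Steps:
Function('b')(j) = Mul(j, Add(4, j))
Function('l')(m, t) = Add(3, t) (Function('l')(m, t) = Add(t, 3) = Add(3, t))
Mul(Mul(Function('b')(-3), Function('l')(-5, 10)), -31) = Mul(Mul(Mul(-3, Add(4, -3)), Add(3, 10)), -31) = Mul(Mul(Mul(-3, 1), 13), -31) = Mul(Mul(-3, 13), -31) = Mul(-39, -31) = 1209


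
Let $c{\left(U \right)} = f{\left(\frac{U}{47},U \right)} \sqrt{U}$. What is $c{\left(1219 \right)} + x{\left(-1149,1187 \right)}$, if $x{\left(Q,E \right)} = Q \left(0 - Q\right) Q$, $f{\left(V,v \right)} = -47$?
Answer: $1516910949 - 47 \sqrt{1219} \approx 1.5169 \cdot 10^{9}$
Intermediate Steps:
$c{\left(U \right)} = - 47 \sqrt{U}$
$x{\left(Q,E \right)} = - Q^{3}$ ($x{\left(Q,E \right)} = Q \left(- Q\right) Q = - Q^{2} Q = - Q^{3}$)
$c{\left(1219 \right)} + x{\left(-1149,1187 \right)} = - 47 \sqrt{1219} - \left(-1149\right)^{3} = - 47 \sqrt{1219} - -1516910949 = - 47 \sqrt{1219} + 1516910949 = 1516910949 - 47 \sqrt{1219}$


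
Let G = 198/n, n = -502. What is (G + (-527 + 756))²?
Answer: 3292464400/63001 ≈ 52261.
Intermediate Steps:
G = -99/251 (G = 198/(-502) = 198*(-1/502) = -99/251 ≈ -0.39442)
(G + (-527 + 756))² = (-99/251 + (-527 + 756))² = (-99/251 + 229)² = (57380/251)² = 3292464400/63001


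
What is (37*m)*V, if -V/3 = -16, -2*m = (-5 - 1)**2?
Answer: -31968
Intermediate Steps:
m = -18 (m = -(-5 - 1)**2/2 = -1/2*(-6)**2 = -1/2*36 = -18)
V = 48 (V = -3*(-16) = 48)
(37*m)*V = (37*(-18))*48 = -666*48 = -31968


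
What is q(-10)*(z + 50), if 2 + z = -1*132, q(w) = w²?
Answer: -8400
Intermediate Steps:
z = -134 (z = -2 - 1*132 = -2 - 132 = -134)
q(-10)*(z + 50) = (-10)²*(-134 + 50) = 100*(-84) = -8400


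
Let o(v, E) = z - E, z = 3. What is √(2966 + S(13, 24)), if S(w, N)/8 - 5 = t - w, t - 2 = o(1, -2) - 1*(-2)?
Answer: √2974 ≈ 54.534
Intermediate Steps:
o(v, E) = 3 - E
t = 9 (t = 2 + ((3 - 1*(-2)) - 1*(-2)) = 2 + ((3 + 2) + 2) = 2 + (5 + 2) = 2 + 7 = 9)
S(w, N) = 112 - 8*w (S(w, N) = 40 + 8*(9 - w) = 40 + (72 - 8*w) = 112 - 8*w)
√(2966 + S(13, 24)) = √(2966 + (112 - 8*13)) = √(2966 + (112 - 104)) = √(2966 + 8) = √2974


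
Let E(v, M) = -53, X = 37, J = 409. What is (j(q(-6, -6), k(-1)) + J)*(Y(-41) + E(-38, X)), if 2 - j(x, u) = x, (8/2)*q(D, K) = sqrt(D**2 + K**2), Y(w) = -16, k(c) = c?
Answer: -28359 + 207*sqrt(2)/2 ≈ -28213.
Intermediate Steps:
q(D, K) = sqrt(D**2 + K**2)/4
j(x, u) = 2 - x
(j(q(-6, -6), k(-1)) + J)*(Y(-41) + E(-38, X)) = ((2 - sqrt((-6)**2 + (-6)**2)/4) + 409)*(-16 - 53) = ((2 - sqrt(36 + 36)/4) + 409)*(-69) = ((2 - sqrt(72)/4) + 409)*(-69) = ((2 - 6*sqrt(2)/4) + 409)*(-69) = ((2 - 3*sqrt(2)/2) + 409)*(-69) = (411 - 3*sqrt(2)/2)*(-69) = -28359 + 207*sqrt(2)/2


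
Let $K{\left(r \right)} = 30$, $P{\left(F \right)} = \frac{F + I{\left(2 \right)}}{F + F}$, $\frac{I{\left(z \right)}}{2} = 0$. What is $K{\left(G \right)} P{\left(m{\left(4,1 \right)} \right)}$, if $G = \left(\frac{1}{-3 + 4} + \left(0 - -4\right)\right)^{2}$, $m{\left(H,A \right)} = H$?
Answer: $15$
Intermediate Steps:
$G = 25$ ($G = \left(1^{-1} + \left(0 + 4\right)\right)^{2} = \left(1 + 4\right)^{2} = 5^{2} = 25$)
$I{\left(z \right)} = 0$ ($I{\left(z \right)} = 2 \cdot 0 = 0$)
$P{\left(F \right)} = \frac{1}{2}$ ($P{\left(F \right)} = \frac{F + 0}{F + F} = \frac{F}{2 F} = F \frac{1}{2 F} = \frac{1}{2}$)
$K{\left(G \right)} P{\left(m{\left(4,1 \right)} \right)} = 30 \cdot \frac{1}{2} = 15$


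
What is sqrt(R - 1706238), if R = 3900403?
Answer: sqrt(2194165) ≈ 1481.3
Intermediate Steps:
sqrt(R - 1706238) = sqrt(3900403 - 1706238) = sqrt(2194165)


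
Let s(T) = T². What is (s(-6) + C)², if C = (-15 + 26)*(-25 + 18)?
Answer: 1681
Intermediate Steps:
C = -77 (C = 11*(-7) = -77)
(s(-6) + C)² = ((-6)² - 77)² = (36 - 77)² = (-41)² = 1681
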